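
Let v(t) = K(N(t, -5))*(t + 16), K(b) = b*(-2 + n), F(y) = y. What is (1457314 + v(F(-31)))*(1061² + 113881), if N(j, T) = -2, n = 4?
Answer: 1806563725148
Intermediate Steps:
K(b) = 2*b (K(b) = b*(-2 + 4) = b*2 = 2*b)
v(t) = -64 - 4*t (v(t) = (2*(-2))*(t + 16) = -4*(16 + t) = -64 - 4*t)
(1457314 + v(F(-31)))*(1061² + 113881) = (1457314 + (-64 - 4*(-31)))*(1061² + 113881) = (1457314 + (-64 + 124))*(1125721 + 113881) = (1457314 + 60)*1239602 = 1457374*1239602 = 1806563725148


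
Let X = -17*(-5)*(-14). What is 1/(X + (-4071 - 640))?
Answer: -1/5901 ≈ -0.00016946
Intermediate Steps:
X = -1190 (X = 85*(-14) = -1190)
1/(X + (-4071 - 640)) = 1/(-1190 + (-4071 - 640)) = 1/(-1190 - 4711) = 1/(-5901) = -1/5901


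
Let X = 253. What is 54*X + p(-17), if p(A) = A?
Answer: 13645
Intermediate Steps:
54*X + p(-17) = 54*253 - 17 = 13662 - 17 = 13645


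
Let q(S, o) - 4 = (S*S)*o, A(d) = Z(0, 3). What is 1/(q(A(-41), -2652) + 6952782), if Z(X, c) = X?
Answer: 1/6952786 ≈ 1.4383e-7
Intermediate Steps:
A(d) = 0
q(S, o) = 4 + o*S² (q(S, o) = 4 + (S*S)*o = 4 + S²*o = 4 + o*S²)
1/(q(A(-41), -2652) + 6952782) = 1/((4 - 2652*0²) + 6952782) = 1/((4 - 2652*0) + 6952782) = 1/((4 + 0) + 6952782) = 1/(4 + 6952782) = 1/6952786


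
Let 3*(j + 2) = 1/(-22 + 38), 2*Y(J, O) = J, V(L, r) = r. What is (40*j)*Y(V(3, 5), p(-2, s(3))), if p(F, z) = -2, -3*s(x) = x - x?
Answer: -2375/12 ≈ -197.92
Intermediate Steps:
s(x) = 0 (s(x) = -(x - x)/3 = -⅓*0 = 0)
Y(J, O) = J/2
j = -95/48 (j = -2 + 1/(3*(-22 + 38)) = -2 + (⅓)/16 = -2 + (⅓)*(1/16) = -2 + 1/48 = -95/48 ≈ -1.9792)
(40*j)*Y(V(3, 5), p(-2, s(3))) = (40*(-95/48))*((½)*5) = -475/6*5/2 = -2375/12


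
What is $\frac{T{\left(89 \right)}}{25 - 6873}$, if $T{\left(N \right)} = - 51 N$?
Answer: $\frac{4539}{6848} \approx 0.66282$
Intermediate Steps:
$\frac{T{\left(89 \right)}}{25 - 6873} = \frac{\left(-51\right) 89}{25 - 6873} = - \frac{4539}{25 - 6873} = - \frac{4539}{-6848} = \left(-4539\right) \left(- \frac{1}{6848}\right) = \frac{4539}{6848}$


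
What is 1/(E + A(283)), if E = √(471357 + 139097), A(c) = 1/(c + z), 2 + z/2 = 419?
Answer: -1117/761656740805 + 1247689*√610454/761656740805 ≈ 0.0012799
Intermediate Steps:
z = 834 (z = -4 + 2*419 = -4 + 838 = 834)
A(c) = 1/(834 + c) (A(c) = 1/(c + 834) = 1/(834 + c))
E = √610454 ≈ 781.32
1/(E + A(283)) = 1/(√610454 + 1/(834 + 283)) = 1/(√610454 + 1/1117) = 1/(1/1117 + √610454)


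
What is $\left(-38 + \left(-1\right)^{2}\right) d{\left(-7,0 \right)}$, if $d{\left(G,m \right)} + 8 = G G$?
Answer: $-1517$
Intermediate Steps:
$d{\left(G,m \right)} = -8 + G^{2}$ ($d{\left(G,m \right)} = -8 + G G = -8 + G^{2}$)
$\left(-38 + \left(-1\right)^{2}\right) d{\left(-7,0 \right)} = \left(-38 + \left(-1\right)^{2}\right) \left(-8 + \left(-7\right)^{2}\right) = \left(-38 + 1\right) \left(-8 + 49\right) = \left(-37\right) 41 = -1517$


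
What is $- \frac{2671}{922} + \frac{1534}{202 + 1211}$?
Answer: $- \frac{2359775}{1302786} \approx -1.8113$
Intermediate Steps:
$- \frac{2671}{922} + \frac{1534}{202 + 1211} = \left(-2671\right) \frac{1}{922} + \frac{1534}{1413} = - \frac{2671}{922} + 1534 \cdot \frac{1}{1413} = - \frac{2671}{922} + \frac{1534}{1413} = - \frac{2359775}{1302786}$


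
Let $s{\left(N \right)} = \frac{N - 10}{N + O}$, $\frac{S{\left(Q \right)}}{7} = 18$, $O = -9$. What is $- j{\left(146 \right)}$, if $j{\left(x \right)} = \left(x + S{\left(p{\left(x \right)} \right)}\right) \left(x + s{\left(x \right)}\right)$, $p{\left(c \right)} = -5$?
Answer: $- \frac{5477536}{137} \approx -39982.0$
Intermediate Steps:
$S{\left(Q \right)} = 126$ ($S{\left(Q \right)} = 7 \cdot 18 = 126$)
$s{\left(N \right)} = \frac{-10 + N}{-9 + N}$ ($s{\left(N \right)} = \frac{N - 10}{N - 9} = \frac{-10 + N}{-9 + N}$)
$j{\left(x \right)} = \left(126 + x\right) \left(x + \frac{-10 + x}{-9 + x}\right)$ ($j{\left(x \right)} = \left(x + 126\right) \left(x + \frac{-10 + x}{-9 + x}\right) = \left(126 + x\right) \left(x + \frac{-10 + x}{-9 + x}\right)$)
$- j{\left(146 \right)} = - \frac{-1260 + 146^{3} - 148628 + 118 \cdot 146^{2}}{-9 + 146} = - \frac{-1260 + 3112136 - 148628 + 118 \cdot 21316}{137} = - \frac{-1260 + 3112136 - 148628 + 2515288}{137} = - \frac{5477536}{137}$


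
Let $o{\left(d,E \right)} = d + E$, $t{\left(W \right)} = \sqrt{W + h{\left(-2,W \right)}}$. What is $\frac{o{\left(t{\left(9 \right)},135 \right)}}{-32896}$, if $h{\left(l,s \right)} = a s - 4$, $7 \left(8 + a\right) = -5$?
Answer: $- \frac{135}{32896} - \frac{i \sqrt{3598}}{230272} \approx -0.0041038 - 0.00026049 i$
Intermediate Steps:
$a = - \frac{61}{7}$ ($a = -8 + \frac{1}{7} \left(-5\right) = -8 - \frac{5}{7} = - \frac{61}{7} \approx -8.7143$)
$h{\left(l,s \right)} = -4 - \frac{61 s}{7}$ ($h{\left(l,s \right)} = - \frac{61 s}{7} - 4 = -4 - \frac{61 s}{7}$)
$t{\left(W \right)} = \sqrt{-4 - \frac{54 W}{7}}$ ($t{\left(W \right)} = \sqrt{W - \left(4 + \frac{61 W}{7}\right)} = \sqrt{-4 - \frac{54 W}{7}}$)
$o{\left(d,E \right)} = E + d$
$\frac{o{\left(t{\left(9 \right)},135 \right)}}{-32896} = \frac{135 + \frac{\sqrt{-196 - 3402}}{7}}{-32896} = \left(135 + \frac{\sqrt{-196 - 3402}}{7}\right) \left(- \frac{1}{32896}\right) = \left(135 + \frac{\sqrt{-3598}}{7}\right) \left(- \frac{1}{32896}\right) = \left(135 + \frac{i \sqrt{3598}}{7}\right) \left(- \frac{1}{32896}\right) = - \frac{135}{32896} - \frac{i \sqrt{3598}}{230272}$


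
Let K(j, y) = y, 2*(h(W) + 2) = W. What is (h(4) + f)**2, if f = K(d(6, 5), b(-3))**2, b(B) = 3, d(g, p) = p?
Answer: 81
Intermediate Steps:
h(W) = -2 + W/2
f = 9 (f = 3**2 = 9)
(h(4) + f)**2 = ((-2 + (1/2)*4) + 9)**2 = ((-2 + 2) + 9)**2 = (0 + 9)**2 = 9**2 = 81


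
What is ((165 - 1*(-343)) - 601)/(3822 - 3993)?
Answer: 31/57 ≈ 0.54386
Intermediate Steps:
((165 - 1*(-343)) - 601)/(3822 - 3993) = ((165 + 343) - 601)/(-171) = (508 - 601)*(-1/171) = -93*(-1/171) = 31/57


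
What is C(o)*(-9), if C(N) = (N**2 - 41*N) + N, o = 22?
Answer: 3564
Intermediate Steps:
C(N) = N**2 - 40*N
C(o)*(-9) = (22*(-40 + 22))*(-9) = (22*(-18))*(-9) = -396*(-9) = 3564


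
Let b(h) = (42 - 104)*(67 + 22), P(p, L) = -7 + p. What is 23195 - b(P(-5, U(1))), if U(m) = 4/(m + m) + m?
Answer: 28713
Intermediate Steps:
U(m) = m + 2/m (U(m) = 4/((2*m)) + m = 4*(1/(2*m)) + m = 2/m + m = m + 2/m)
b(h) = -5518 (b(h) = -62*89 = -5518)
23195 - b(P(-5, U(1))) = 23195 - 1*(-5518) = 23195 + 5518 = 28713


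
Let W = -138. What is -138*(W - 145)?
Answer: 39054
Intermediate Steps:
-138*(W - 145) = -138*(-138 - 145) = -138*(-283) = 39054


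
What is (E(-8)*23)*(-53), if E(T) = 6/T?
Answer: 3657/4 ≈ 914.25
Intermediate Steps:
(E(-8)*23)*(-53) = ((6/(-8))*23)*(-53) = ((6*(-⅛))*23)*(-53) = -¾*23*(-53) = -69/4*(-53) = 3657/4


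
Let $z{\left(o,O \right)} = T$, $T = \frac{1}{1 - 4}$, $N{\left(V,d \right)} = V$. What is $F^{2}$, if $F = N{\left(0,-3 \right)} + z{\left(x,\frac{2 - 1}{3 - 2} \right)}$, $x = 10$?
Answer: $\frac{1}{9} \approx 0.11111$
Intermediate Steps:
$T = - \frac{1}{3}$ ($T = \frac{1}{-3} = - \frac{1}{3} \approx -0.33333$)
$z{\left(o,O \right)} = - \frac{1}{3}$
$F = - \frac{1}{3}$ ($F = 0 - \frac{1}{3} = - \frac{1}{3} \approx -0.33333$)
$F^{2} = \left(- \frac{1}{3}\right)^{2} = \frac{1}{9}$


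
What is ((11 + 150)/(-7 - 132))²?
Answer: 25921/19321 ≈ 1.3416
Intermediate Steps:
((11 + 150)/(-7 - 132))² = (161/(-139))² = (161*(-1/139))² = (-161/139)² = 25921/19321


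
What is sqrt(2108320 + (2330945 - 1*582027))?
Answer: 33*sqrt(3542) ≈ 1964.0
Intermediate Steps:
sqrt(2108320 + (2330945 - 1*582027)) = sqrt(2108320 + (2330945 - 582027)) = sqrt(2108320 + 1748918) = sqrt(3857238) = 33*sqrt(3542)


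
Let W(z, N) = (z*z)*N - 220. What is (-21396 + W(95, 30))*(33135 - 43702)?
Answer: -2632598978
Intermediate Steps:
W(z, N) = -220 + N*z**2 (W(z, N) = z**2*N - 220 = N*z**2 - 220 = -220 + N*z**2)
(-21396 + W(95, 30))*(33135 - 43702) = (-21396 + (-220 + 30*95**2))*(33135 - 43702) = (-21396 + (-220 + 30*9025))*(-10567) = (-21396 + (-220 + 270750))*(-10567) = (-21396 + 270530)*(-10567) = 249134*(-10567) = -2632598978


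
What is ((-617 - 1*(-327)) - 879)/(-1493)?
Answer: 1169/1493 ≈ 0.78299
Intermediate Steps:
((-617 - 1*(-327)) - 879)/(-1493) = ((-617 + 327) - 879)*(-1/1493) = (-290 - 879)*(-1/1493) = -1169*(-1/1493) = 1169/1493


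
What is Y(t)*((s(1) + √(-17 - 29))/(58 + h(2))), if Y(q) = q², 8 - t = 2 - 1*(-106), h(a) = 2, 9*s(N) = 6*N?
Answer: 1000/9 + 500*I*√46/3 ≈ 111.11 + 1130.4*I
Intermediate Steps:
s(N) = 2*N/3 (s(N) = (6*N)/9 = 2*N/3)
t = -100 (t = 8 - (2 - 1*(-106)) = 8 - (2 + 106) = 8 - 1*108 = 8 - 108 = -100)
Y(t)*((s(1) + √(-17 - 29))/(58 + h(2))) = (-100)²*(((⅔)*1 + √(-17 - 29))/(58 + 2)) = 10000*((⅔ + √(-46))/60) = 10000*((⅔ + I*√46)*(1/60)) = 10000*(1/90 + I*√46/60) = 1000/9 + 500*I*√46/3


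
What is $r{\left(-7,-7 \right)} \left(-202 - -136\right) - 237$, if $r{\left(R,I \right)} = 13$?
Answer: $-1095$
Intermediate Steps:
$r{\left(-7,-7 \right)} \left(-202 - -136\right) - 237 = 13 \left(-202 - -136\right) - 237 = 13 \left(-202 + 136\right) - 237 = 13 \left(-66\right) - 237 = -858 - 237 = -1095$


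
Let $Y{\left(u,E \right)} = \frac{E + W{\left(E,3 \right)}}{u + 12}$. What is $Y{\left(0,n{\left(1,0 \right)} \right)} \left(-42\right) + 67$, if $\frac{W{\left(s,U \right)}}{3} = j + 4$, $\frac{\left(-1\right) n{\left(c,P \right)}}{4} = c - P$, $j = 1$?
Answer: $\frac{57}{2} \approx 28.5$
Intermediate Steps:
$n{\left(c,P \right)} = - 4 c + 4 P$ ($n{\left(c,P \right)} = - 4 \left(c - P\right) = - 4 c + 4 P$)
$W{\left(s,U \right)} = 15$ ($W{\left(s,U \right)} = 3 \left(1 + 4\right) = 3 \cdot 5 = 15$)
$Y{\left(u,E \right)} = \frac{15 + E}{12 + u}$ ($Y{\left(u,E \right)} = \frac{E + 15}{u + 12} = \frac{15 + E}{12 + u}$)
$Y{\left(0,n{\left(1,0 \right)} \right)} \left(-42\right) + 67 = \frac{15 + \left(\left(-4\right) 1 + 4 \cdot 0\right)}{12 + 0} \left(-42\right) + 67 = \frac{15 + \left(-4 + 0\right)}{12} \left(-42\right) + 67 = \frac{15 - 4}{12} \left(-42\right) + 67 = \frac{1}{12} \cdot 11 \left(-42\right) + 67 = \frac{11}{12} \left(-42\right) + 67 = - \frac{77}{2} + 67 = \frac{57}{2}$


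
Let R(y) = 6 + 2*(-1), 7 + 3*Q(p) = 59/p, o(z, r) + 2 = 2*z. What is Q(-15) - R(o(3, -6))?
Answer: -344/45 ≈ -7.6444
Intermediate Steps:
o(z, r) = -2 + 2*z
Q(p) = -7/3 + 59/(3*p) (Q(p) = -7/3 + (59/p)/3 = -7/3 + 59/(3*p))
R(y) = 4 (R(y) = 6 - 2 = 4)
Q(-15) - R(o(3, -6)) = (⅓)*(59 - 7*(-15))/(-15) - 1*4 = (⅓)*(-1/15)*(59 + 105) - 4 = (⅓)*(-1/15)*164 - 4 = -164/45 - 4 = -344/45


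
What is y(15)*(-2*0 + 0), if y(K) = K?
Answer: 0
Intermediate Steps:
y(15)*(-2*0 + 0) = 15*(-2*0 + 0) = 15*(0 + 0) = 15*0 = 0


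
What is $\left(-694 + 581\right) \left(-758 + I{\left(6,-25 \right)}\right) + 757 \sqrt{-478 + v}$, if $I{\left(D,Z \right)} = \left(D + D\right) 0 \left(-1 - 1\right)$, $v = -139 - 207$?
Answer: $85654 + 1514 i \sqrt{206} \approx 85654.0 + 21730.0 i$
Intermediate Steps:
$v = -346$
$I{\left(D,Z \right)} = 0$ ($I{\left(D,Z \right)} = 2 D 0 \left(-2\right) = 2 D 0 = 0$)
$\left(-694 + 581\right) \left(-758 + I{\left(6,-25 \right)}\right) + 757 \sqrt{-478 + v} = \left(-694 + 581\right) \left(-758 + 0\right) + 757 \sqrt{-478 - 346} = \left(-113\right) \left(-758\right) + 757 \sqrt{-824} = 85654 + 757 \cdot 2 i \sqrt{206} = 85654 + 1514 i \sqrt{206}$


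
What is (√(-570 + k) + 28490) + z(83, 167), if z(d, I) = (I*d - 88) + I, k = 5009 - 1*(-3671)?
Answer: 42430 + √8110 ≈ 42520.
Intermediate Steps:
k = 8680 (k = 5009 + 3671 = 8680)
z(d, I) = -88 + I + I*d (z(d, I) = (-88 + I*d) + I = -88 + I + I*d)
(√(-570 + k) + 28490) + z(83, 167) = (√(-570 + 8680) + 28490) + (-88 + 167 + 167*83) = (√8110 + 28490) + (-88 + 167 + 13861) = (28490 + √8110) + 13940 = 42430 + √8110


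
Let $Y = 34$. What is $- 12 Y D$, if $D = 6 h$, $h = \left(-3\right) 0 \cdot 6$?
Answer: $0$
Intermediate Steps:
$h = 0$ ($h = 0 \cdot 6 = 0$)
$D = 0$ ($D = 6 \cdot 0 = 0$)
$- 12 Y D = \left(-12\right) 34 \cdot 0 = \left(-408\right) 0 = 0$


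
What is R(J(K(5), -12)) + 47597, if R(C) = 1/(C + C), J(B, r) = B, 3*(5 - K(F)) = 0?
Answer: 475971/10 ≈ 47597.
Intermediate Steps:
K(F) = 5 (K(F) = 5 - 1/3*0 = 5 + 0 = 5)
R(C) = 1/(2*C)
R(J(K(5), -12)) + 47597 = (1/2)/5 + 47597 = (1/2)*(1/5) + 47597 = 1/10 + 47597 = 475971/10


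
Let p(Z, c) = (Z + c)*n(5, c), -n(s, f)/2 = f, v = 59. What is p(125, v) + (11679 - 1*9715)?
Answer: -19748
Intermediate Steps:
n(s, f) = -2*f
p(Z, c) = -2*c*(Z + c) (p(Z, c) = (Z + c)*(-2*c) = -2*c*(Z + c))
p(125, v) + (11679 - 1*9715) = -2*59*(125 + 59) + (11679 - 1*9715) = -2*59*184 + (11679 - 9715) = -21712 + 1964 = -19748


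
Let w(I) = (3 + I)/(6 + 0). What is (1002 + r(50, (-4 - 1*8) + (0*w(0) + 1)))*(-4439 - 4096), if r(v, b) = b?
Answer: -8458185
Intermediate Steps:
w(I) = 1/2 + I/6 (w(I) = (3 + I)/6 = (3 + I)*(1/6) = 1/2 + I/6)
(1002 + r(50, (-4 - 1*8) + (0*w(0) + 1)))*(-4439 - 4096) = (1002 + ((-4 - 1*8) + (0*(1/2 + (1/6)*0) + 1)))*(-4439 - 4096) = (1002 + ((-4 - 8) + (0*(1/2 + 0) + 1)))*(-8535) = (1002 + (-12 + (0*(1/2) + 1)))*(-8535) = (1002 + (-12 + (0 + 1)))*(-8535) = (1002 + (-12 + 1))*(-8535) = (1002 - 11)*(-8535) = 991*(-8535) = -8458185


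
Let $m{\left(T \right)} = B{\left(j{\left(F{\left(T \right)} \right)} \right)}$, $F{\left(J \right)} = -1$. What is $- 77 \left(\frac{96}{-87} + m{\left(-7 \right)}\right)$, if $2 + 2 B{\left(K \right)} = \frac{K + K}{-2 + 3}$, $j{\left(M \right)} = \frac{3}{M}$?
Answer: $\frac{11396}{29} \approx 392.97$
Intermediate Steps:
$B{\left(K \right)} = -1 + K$ ($B{\left(K \right)} = -1 + \frac{\left(K + K\right) \frac{1}{-2 + 3}}{2} = -1 + \frac{2 K 1^{-1}}{2} = -1 + \frac{2 K 1}{2} = -1 + \frac{2 K}{2} = -1 + K$)
$m{\left(T \right)} = -4$ ($m{\left(T \right)} = -1 + \frac{3}{-1} = -1 + 3 \left(-1\right) = -1 - 3 = -4$)
$- 77 \left(\frac{96}{-87} + m{\left(-7 \right)}\right) = - 77 \left(\frac{96}{-87} - 4\right) = - 77 \left(96 \left(- \frac{1}{87}\right) - 4\right) = - 77 \left(- \frac{32}{29} - 4\right) = \left(-77\right) \left(- \frac{148}{29}\right) = \frac{11396}{29}$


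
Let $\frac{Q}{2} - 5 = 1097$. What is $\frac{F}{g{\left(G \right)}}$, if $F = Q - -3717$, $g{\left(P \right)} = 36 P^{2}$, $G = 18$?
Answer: $\frac{5921}{11664} \approx 0.50763$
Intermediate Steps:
$Q = 2204$ ($Q = 10 + 2 \cdot 1097 = 10 + 2194 = 2204$)
$F = 5921$ ($F = 2204 - -3717 = 2204 + 3717 = 5921$)
$\frac{F}{g{\left(G \right)}} = \frac{5921}{36 \cdot 18^{2}} = \frac{5921}{36 \cdot 324} = \frac{5921}{11664}$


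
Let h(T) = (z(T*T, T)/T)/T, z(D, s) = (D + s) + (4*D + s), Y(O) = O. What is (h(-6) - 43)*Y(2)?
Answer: -230/3 ≈ -76.667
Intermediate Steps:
z(D, s) = 2*s + 5*D (z(D, s) = (D + s) + (s + 4*D) = 2*s + 5*D)
h(T) = (2*T + 5*T²)/T² (h(T) = ((2*T + 5*(T*T))/T)/T = ((2*T + 5*T²)/T)/T = (2*T + 5*T²)/T²)
(h(-6) - 43)*Y(2) = ((5 + 2/(-6)) - 43)*2 = ((5 + 2*(-⅙)) - 43)*2 = ((5 - ⅓) - 43)*2 = (14/3 - 43)*2 = -115/3*2 = -230/3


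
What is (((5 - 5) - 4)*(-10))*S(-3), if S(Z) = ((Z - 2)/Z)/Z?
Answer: -200/9 ≈ -22.222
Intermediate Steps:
S(Z) = (-2 + Z)/Z² (S(Z) = ((-2 + Z)/Z)/Z = (-2 + Z)/Z²)
(((5 - 5) - 4)*(-10))*S(-3) = (((5 - 5) - 4)*(-10))*((-2 - 3)/(-3)²) = ((0 - 4)*(-10))*((⅑)*(-5)) = -4*(-10)*(-5/9) = 40*(-5/9) = -200/9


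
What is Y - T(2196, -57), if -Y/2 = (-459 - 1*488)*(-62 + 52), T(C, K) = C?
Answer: -21136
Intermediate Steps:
Y = -18940 (Y = -2*(-459 - 1*488)*(-62 + 52) = -2*(-459 - 488)*(-10) = -(-1894)*(-10) = -2*9470 = -18940)
Y - T(2196, -57) = -18940 - 1*2196 = -18940 - 2196 = -21136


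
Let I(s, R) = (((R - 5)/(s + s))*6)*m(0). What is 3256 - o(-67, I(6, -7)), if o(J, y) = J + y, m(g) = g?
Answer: 3323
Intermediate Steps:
I(s, R) = 0 (I(s, R) = (((R - 5)/(s + s))*6)*0 = (((-5 + R)/((2*s)))*6)*0 = (((-5 + R)*(1/(2*s)))*6)*0 = (((-5 + R)/(2*s))*6)*0 = (3*(-5 + R)/s)*0 = 0)
3256 - o(-67, I(6, -7)) = 3256 - (-67 + 0) = 3256 - 1*(-67) = 3256 + 67 = 3323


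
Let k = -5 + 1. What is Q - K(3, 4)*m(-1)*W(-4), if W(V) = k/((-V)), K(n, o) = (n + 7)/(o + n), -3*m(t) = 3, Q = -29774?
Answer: -208428/7 ≈ -29775.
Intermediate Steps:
m(t) = -1 (m(t) = -⅓*3 = -1)
k = -4
K(n, o) = (7 + n)/(n + o)
W(V) = 4/V (W(V) = -4*(-1/V) = -(-4)/V = 4/V)
Q - K(3, 4)*m(-1)*W(-4) = -29774 - ((7 + 3)/(3 + 4))*(-1)*4/(-4) = -29774 - (10/7)*(-1)*4*(-¼) = -29774 - ((⅐)*10)*(-1)*(-1) = -29774 - (10/7)*(-1)*(-1) = -29774 - (-10)*(-1)/7 = -29774 - 1*10/7 = -29774 - 10/7 = -208428/7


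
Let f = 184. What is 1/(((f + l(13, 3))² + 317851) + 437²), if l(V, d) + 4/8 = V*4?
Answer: 4/2257121 ≈ 1.7722e-6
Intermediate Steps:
l(V, d) = -½ + 4*V (l(V, d) = -½ + V*4 = -½ + 4*V)
1/(((f + l(13, 3))² + 317851) + 437²) = 1/(((184 + (-½ + 4*13))² + 317851) + 437²) = 1/(((184 + (-½ + 52))² + 317851) + 190969) = 1/(((184 + 103/2)² + 317851) + 190969) = 1/(((471/2)² + 317851) + 190969) = 1/((221841/4 + 317851) + 190969) = 1/(1493245/4 + 190969) = 1/(2257121/4) = 4/2257121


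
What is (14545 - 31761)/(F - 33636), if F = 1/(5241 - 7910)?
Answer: 45949504/89774485 ≈ 0.51183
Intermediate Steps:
F = -1/2669 (F = 1/(-2669) = -1/2669 ≈ -0.00037467)
(14545 - 31761)/(F - 33636) = (14545 - 31761)/(-1/2669 - 33636) = -17216/(-89774485/2669) = -17216*(-2669/89774485) = 45949504/89774485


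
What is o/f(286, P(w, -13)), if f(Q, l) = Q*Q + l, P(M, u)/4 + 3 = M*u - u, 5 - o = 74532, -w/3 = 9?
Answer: -74527/83240 ≈ -0.89533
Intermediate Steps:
w = -27 (w = -3*9 = -27)
o = -74527 (o = 5 - 1*74532 = 5 - 74532 = -74527)
P(M, u) = -12 - 4*u + 4*M*u (P(M, u) = -12 + 4*(M*u - u) = -12 + 4*(-u + M*u) = -12 + (-4*u + 4*M*u) = -12 - 4*u + 4*M*u)
f(Q, l) = l + Q² (f(Q, l) = Q² + l = l + Q²)
o/f(286, P(w, -13)) = -74527/((-12 - 4*(-13) + 4*(-27)*(-13)) + 286²) = -74527/((-12 + 52 + 1404) + 81796) = -74527/(1444 + 81796) = -74527/83240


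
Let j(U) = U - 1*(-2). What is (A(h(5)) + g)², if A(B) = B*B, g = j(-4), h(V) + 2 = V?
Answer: 49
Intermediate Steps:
j(U) = 2 + U (j(U) = U + 2 = 2 + U)
h(V) = -2 + V
g = -2 (g = 2 - 4 = -2)
A(B) = B²
(A(h(5)) + g)² = ((-2 + 5)² - 2)² = (3² - 2)² = (9 - 2)² = 7² = 49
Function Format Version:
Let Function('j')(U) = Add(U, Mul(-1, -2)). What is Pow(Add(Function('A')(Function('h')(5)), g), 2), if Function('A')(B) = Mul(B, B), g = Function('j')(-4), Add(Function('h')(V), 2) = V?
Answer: 49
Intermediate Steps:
Function('j')(U) = Add(2, U) (Function('j')(U) = Add(U, 2) = Add(2, U))
Function('h')(V) = Add(-2, V)
g = -2 (g = Add(2, -4) = -2)
Function('A')(B) = Pow(B, 2)
Pow(Add(Function('A')(Function('h')(5)), g), 2) = Pow(Add(Pow(Add(-2, 5), 2), -2), 2) = Pow(Add(Pow(3, 2), -2), 2) = Pow(Add(9, -2), 2) = Pow(7, 2) = 49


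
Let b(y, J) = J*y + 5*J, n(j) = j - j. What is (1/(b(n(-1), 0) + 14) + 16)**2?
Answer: 50625/196 ≈ 258.29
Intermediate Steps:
n(j) = 0
b(y, J) = 5*J + J*y
(1/(b(n(-1), 0) + 14) + 16)**2 = (1/(0*(5 + 0) + 14) + 16)**2 = (1/(0*5 + 14) + 16)**2 = (1/(0 + 14) + 16)**2 = (1/14 + 16)**2 = (225/14)**2 = 50625/196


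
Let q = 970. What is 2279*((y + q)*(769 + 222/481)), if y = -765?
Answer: 4673351585/13 ≈ 3.5949e+8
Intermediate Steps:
2279*((y + q)*(769 + 222/481)) = 2279*((-765 + 970)*(769 + 222/481)) = 2279*(205*(769 + 222*(1/481))) = 2279*(205*(769 + 6/13)) = 2279*(205*(10003/13)) = 2279*(2050615/13) = 4673351585/13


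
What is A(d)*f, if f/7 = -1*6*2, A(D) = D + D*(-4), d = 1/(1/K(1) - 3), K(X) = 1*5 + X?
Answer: -1512/17 ≈ -88.941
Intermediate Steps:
K(X) = 5 + X
d = -6/17 (d = 1/(1/(5 + 1) - 3) = 1/(1/6 - 3) = 1/(⅙ - 3) = 1/(-17/6) = -6/17 ≈ -0.35294)
A(D) = -3*D (A(D) = D - 4*D = -3*D)
f = -84 (f = 7*(-1*6*2) = 7*(-6*2) = 7*(-12) = -84)
A(d)*f = -3*(-6/17)*(-84) = (18/17)*(-84) = -1512/17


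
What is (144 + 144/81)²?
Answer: 1721344/81 ≈ 21251.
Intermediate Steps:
(144 + 144/81)² = (144 + 144*(1/81))² = (144 + 16/9)² = (1312/9)² = 1721344/81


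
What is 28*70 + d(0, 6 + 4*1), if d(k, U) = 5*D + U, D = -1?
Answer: 1965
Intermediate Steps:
d(k, U) = -5 + U (d(k, U) = 5*(-1) + U = -5 + U)
28*70 + d(0, 6 + 4*1) = 28*70 + (-5 + (6 + 4*1)) = 1960 + (-5 + (6 + 4)) = 1960 + (-5 + 10) = 1960 + 5 = 1965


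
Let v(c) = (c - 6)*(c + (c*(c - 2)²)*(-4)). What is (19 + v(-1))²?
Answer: 51076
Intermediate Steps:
v(c) = (-6 + c)*(c - 4*c*(-2 + c)²) (v(c) = (-6 + c)*(c + (c*(-2 + c)²)*(-4)) = (-6 + c)*(c - 4*c*(-2 + c)²))
(19 + v(-1))² = (19 - (90 - 111*(-1) - 4*(-1)³ + 40*(-1)²))² = (19 - (90 + 111 - 4*(-1) + 40*1))² = (19 - (90 + 111 + 4 + 40))² = (19 - 1*245)² = (19 - 245)² = (-226)² = 51076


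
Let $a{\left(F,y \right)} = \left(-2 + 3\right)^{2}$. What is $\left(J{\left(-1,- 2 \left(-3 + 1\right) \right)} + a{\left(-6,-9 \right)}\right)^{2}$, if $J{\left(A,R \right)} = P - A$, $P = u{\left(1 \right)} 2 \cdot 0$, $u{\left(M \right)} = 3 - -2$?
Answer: $4$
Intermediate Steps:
$u{\left(M \right)} = 5$ ($u{\left(M \right)} = 3 + 2 = 5$)
$P = 0$ ($P = 5 \cdot 2 \cdot 0 = 10 \cdot 0 = 0$)
$a{\left(F,y \right)} = 1$ ($a{\left(F,y \right)} = 1^{2} = 1$)
$J{\left(A,R \right)} = - A$ ($J{\left(A,R \right)} = 0 - A = - A$)
$\left(J{\left(-1,- 2 \left(-3 + 1\right) \right)} + a{\left(-6,-9 \right)}\right)^{2} = \left(\left(-1\right) \left(-1\right) + 1\right)^{2} = \left(1 + 1\right)^{2} = 2^{2} = 4$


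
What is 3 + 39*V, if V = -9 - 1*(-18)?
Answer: 354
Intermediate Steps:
V = 9 (V = -9 + 18 = 9)
3 + 39*V = 3 + 39*9 = 3 + 351 = 354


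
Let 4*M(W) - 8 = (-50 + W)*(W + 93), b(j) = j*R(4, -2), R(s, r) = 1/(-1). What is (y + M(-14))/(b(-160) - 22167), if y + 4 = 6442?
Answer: -5176/22007 ≈ -0.23520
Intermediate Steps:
R(s, r) = -1
b(j) = -j (b(j) = j*(-1) = -j)
y = 6438 (y = -4 + 6442 = 6438)
M(W) = 2 + (-50 + W)*(93 + W)/4 (M(W) = 2 + ((-50 + W)*(W + 93))/4 = 2 + ((-50 + W)*(93 + W))/4 = 2 + (-50 + W)*(93 + W)/4)
(y + M(-14))/(b(-160) - 22167) = (6438 + (-2321/2 + (¼)*(-14)² + (43/4)*(-14)))/(-1*(-160) - 22167) = (6438 + (-2321/2 + (¼)*196 - 301/2))/(160 - 22167) = (6438 + (-2321/2 + 49 - 301/2))/(-22007) = (6438 - 1262)*(-1/22007) = 5176*(-1/22007) = -5176/22007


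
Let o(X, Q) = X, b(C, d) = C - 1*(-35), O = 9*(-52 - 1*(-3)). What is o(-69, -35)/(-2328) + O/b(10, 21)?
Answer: -37909/3880 ≈ -9.7704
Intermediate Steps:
O = -441 (O = 9*(-52 + 3) = 9*(-49) = -441)
b(C, d) = 35 + C (b(C, d) = C + 35 = 35 + C)
o(-69, -35)/(-2328) + O/b(10, 21) = -69/(-2328) - 441/(35 + 10) = -69*(-1/2328) - 441/45 = 23/776 - 441*1/45 = 23/776 - 49/5 = -37909/3880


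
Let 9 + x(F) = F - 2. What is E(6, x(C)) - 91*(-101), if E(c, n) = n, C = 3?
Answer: 9183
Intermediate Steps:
x(F) = -11 + F (x(F) = -9 + (F - 2) = -9 + (-2 + F) = -11 + F)
E(6, x(C)) - 91*(-101) = (-11 + 3) - 91*(-101) = -8 + 9191 = 9183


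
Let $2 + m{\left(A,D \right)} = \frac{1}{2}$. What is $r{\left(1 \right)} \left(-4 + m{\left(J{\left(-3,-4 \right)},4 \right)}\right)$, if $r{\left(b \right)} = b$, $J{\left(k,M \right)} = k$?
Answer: $- \frac{11}{2} \approx -5.5$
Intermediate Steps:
$m{\left(A,D \right)} = - \frac{3}{2}$ ($m{\left(A,D \right)} = -2 + \frac{1}{2} = - \frac{3}{2}$)
$r{\left(1 \right)} \left(-4 + m{\left(J{\left(-3,-4 \right)},4 \right)}\right) = 1 \left(-4 - \frac{3}{2}\right) = 1 \left(- \frac{11}{2}\right) = - \frac{11}{2}$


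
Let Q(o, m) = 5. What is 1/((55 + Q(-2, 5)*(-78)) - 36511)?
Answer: -1/36846 ≈ -2.7140e-5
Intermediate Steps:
1/((55 + Q(-2, 5)*(-78)) - 36511) = 1/((55 + 5*(-78)) - 36511) = 1/((55 - 390) - 36511) = 1/(-335 - 36511) = 1/(-36846) = -1/36846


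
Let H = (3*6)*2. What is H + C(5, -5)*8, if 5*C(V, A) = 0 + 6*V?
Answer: 84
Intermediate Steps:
H = 36 (H = 18*2 = 36)
C(V, A) = 6*V/5 (C(V, A) = (0 + 6*V)/5 = (6*V)/5 = 6*V/5)
H + C(5, -5)*8 = 36 + ((6/5)*5)*8 = 36 + 6*8 = 36 + 48 = 84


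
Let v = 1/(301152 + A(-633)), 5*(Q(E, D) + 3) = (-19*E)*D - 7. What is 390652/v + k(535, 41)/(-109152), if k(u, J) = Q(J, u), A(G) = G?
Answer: 21357107538883889/181920 ≈ 1.1740e+11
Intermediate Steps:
Q(E, D) = -22/5 - 19*D*E/5 (Q(E, D) = -3 + ((-19*E)*D - 7)/5 = -3 + (-19*D*E - 7)/5 = -3 + (-7 - 19*D*E)/5 = -3 + (-7/5 - 19*D*E/5) = -22/5 - 19*D*E/5)
k(u, J) = -22/5 - 19*J*u/5 (k(u, J) = -22/5 - 19*u*J/5 = -22/5 - 19*J*u/5)
v = 1/300519 (v = 1/(301152 - 633) = 1/300519 ≈ 3.3276e-6)
390652/v + k(535, 41)/(-109152) = 390652/(1/300519) + (-22/5 - 19/5*41*535)/(-109152) = 390652*300519 + (-22/5 - 83353)*(-1/109152) = 117398348388 - 416787/5*(-1/109152) = 117398348388 + 138929/181920 = 21357107538883889/181920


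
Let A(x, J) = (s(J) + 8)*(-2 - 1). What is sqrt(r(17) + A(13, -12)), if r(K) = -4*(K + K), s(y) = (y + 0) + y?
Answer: 2*I*sqrt(22) ≈ 9.3808*I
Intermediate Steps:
s(y) = 2*y (s(y) = y + y = 2*y)
r(K) = -8*K
A(x, J) = -24 - 6*J (A(x, J) = (2*J + 8)*(-2 - 1) = (8 + 2*J)*(-3) = -24 - 6*J)
sqrt(r(17) + A(13, -12)) = sqrt(-8*17 + (-24 - 6*(-12))) = sqrt(-136 + (-24 + 72)) = sqrt(-136 + 48) = sqrt(-88) = 2*I*sqrt(22)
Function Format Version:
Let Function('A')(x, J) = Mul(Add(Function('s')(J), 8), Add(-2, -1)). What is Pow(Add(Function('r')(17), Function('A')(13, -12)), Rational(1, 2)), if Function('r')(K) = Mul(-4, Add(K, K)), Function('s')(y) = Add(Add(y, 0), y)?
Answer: Mul(2, I, Pow(22, Rational(1, 2))) ≈ Mul(9.3808, I)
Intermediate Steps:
Function('s')(y) = Mul(2, y) (Function('s')(y) = Add(y, y) = Mul(2, y))
Function('r')(K) = Mul(-8, K) (Function('r')(K) = Mul(-4, Mul(2, K)) = Mul(-8, K))
Function('A')(x, J) = Add(-24, Mul(-6, J)) (Function('A')(x, J) = Mul(Add(Mul(2, J), 8), Add(-2, -1)) = Mul(Add(8, Mul(2, J)), -3) = Add(-24, Mul(-6, J)))
Pow(Add(Function('r')(17), Function('A')(13, -12)), Rational(1, 2)) = Pow(Add(Mul(-8, 17), Add(-24, Mul(-6, -12))), Rational(1, 2)) = Pow(Add(-136, Add(-24, 72)), Rational(1, 2)) = Pow(Add(-136, 48), Rational(1, 2)) = Pow(-88, Rational(1, 2)) = Mul(2, I, Pow(22, Rational(1, 2)))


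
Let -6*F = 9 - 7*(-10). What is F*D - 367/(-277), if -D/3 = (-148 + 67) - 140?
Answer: -4835409/554 ≈ -8728.2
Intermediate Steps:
D = 663 (D = -3*((-148 + 67) - 140) = -3*(-81 - 140) = -3*(-221) = 663)
F = -79/6 (F = -(9 - 7*(-10))/6 = -(9 + 70)/6 = -⅙*79 = -79/6 ≈ -13.167)
F*D - 367/(-277) = -79/6*663 - 367/(-277) = -17459/2 - 367*(-1/277) = -17459/2 + 367/277 = -4835409/554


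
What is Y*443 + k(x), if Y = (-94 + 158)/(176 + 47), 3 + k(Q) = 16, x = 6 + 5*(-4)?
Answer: 31251/223 ≈ 140.14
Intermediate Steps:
x = -14 (x = 6 - 20 = -14)
k(Q) = 13 (k(Q) = -3 + 16 = 13)
Y = 64/223 ≈ 0.28700
Y*443 + k(x) = (64/223)*443 + 13 = 28352/223 + 13 = 31251/223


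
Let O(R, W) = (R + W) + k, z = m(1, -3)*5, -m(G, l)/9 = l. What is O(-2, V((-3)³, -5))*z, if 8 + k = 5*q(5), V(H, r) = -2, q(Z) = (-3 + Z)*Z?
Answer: 5130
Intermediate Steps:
q(Z) = Z*(-3 + Z)
m(G, l) = -9*l
z = 135 (z = -9*(-3)*5 = 27*5 = 135)
k = 42 (k = -8 + 5*(5*(-3 + 5)) = -8 + 5*(5*2) = -8 + 5*10 = -8 + 50 = 42)
O(R, W) = 42 + R + W (O(R, W) = (R + W) + 42 = 42 + R + W)
O(-2, V((-3)³, -5))*z = (42 - 2 - 2)*135 = 38*135 = 5130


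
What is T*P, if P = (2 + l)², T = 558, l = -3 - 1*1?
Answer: 2232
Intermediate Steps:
l = -4 (l = -3 - 1 = -4)
P = 4 (P = (2 - 4)² = (-2)² = 4)
T*P = 558*4 = 2232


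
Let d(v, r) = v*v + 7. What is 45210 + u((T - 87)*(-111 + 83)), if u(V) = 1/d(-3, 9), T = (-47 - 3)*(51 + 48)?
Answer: 723361/16 ≈ 45210.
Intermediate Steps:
d(v, r) = 7 + v² (d(v, r) = v² + 7 = 7 + v²)
T = -4950 (T = -50*99 = -4950)
u(V) = 1/16 (u(V) = 1/(7 + (-3)²) = 1/(7 + 9) = 1/16)
45210 + u((T - 87)*(-111 + 83)) = 45210 + 1/16 = 723361/16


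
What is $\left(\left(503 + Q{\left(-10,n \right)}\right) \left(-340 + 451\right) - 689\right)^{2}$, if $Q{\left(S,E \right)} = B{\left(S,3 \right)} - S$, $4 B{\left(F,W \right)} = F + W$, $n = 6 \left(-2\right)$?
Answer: $\frac{50283129121}{16} \approx 3.1427 \cdot 10^{9}$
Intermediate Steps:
$n = -12$
$B{\left(F,W \right)} = \frac{F}{4} + \frac{W}{4}$ ($B{\left(F,W \right)} = \frac{F + W}{4} = \frac{F}{4} + \frac{W}{4}$)
$Q{\left(S,E \right)} = \frac{3}{4} - \frac{3 S}{4}$ ($Q{\left(S,E \right)} = \left(\frac{S}{4} + \frac{1}{4} \cdot 3\right) - S = \left(\frac{S}{4} + \frac{3}{4}\right) - S = \left(\frac{3}{4} + \frac{S}{4}\right) - S = \frac{3}{4} - \frac{3 S}{4}$)
$\left(\left(503 + Q{\left(-10,n \right)}\right) \left(-340 + 451\right) - 689\right)^{2} = \left(\left(503 + \left(\frac{3}{4} - - \frac{15}{2}\right)\right) \left(-340 + 451\right) - 689\right)^{2} = \left(\left(503 + \left(\frac{3}{4} + \frac{15}{2}\right)\right) 111 - 689\right)^{2} = \left(\left(503 + \frac{33}{4}\right) 111 - 689\right)^{2} = \left(\frac{2045}{4} \cdot 111 - 689\right)^{2} = \left(\frac{226995}{4} - 689\right)^{2} = \left(\frac{224239}{4}\right)^{2} = \frac{50283129121}{16}$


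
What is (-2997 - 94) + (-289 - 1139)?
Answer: -4519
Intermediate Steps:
(-2997 - 94) + (-289 - 1139) = -3091 - 1428 = -4519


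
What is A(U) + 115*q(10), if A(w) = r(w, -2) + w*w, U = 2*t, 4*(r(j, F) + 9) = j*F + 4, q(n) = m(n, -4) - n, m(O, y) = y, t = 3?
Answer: -1585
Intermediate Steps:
q(n) = -4 - n
r(j, F) = -8 + F*j/4 (r(j, F) = -9 + (j*F + 4)/4 = -9 + (F*j + 4)/4 = -9 + (4 + F*j)/4 = -9 + (1 + F*j/4) = -8 + F*j/4)
U = 6 (U = 2*3 = 6)
A(w) = -8 + w² - w/2 (A(w) = (-8 + (¼)*(-2)*w) + w*w = (-8 - w/2) + w² = -8 + w² - w/2)
A(U) + 115*q(10) = (-8 + 6² - ½*6) + 115*(-4 - 1*10) = (-8 + 36 - 3) + 115*(-4 - 10) = 25 + 115*(-14) = 25 - 1610 = -1585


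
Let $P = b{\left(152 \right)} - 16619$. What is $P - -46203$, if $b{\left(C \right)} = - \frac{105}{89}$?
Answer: $\frac{2632871}{89} \approx 29583.0$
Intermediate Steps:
$b{\left(C \right)} = - \frac{105}{89}$ ($b{\left(C \right)} = \left(-105\right) \frac{1}{89} = - \frac{105}{89}$)
$P = - \frac{1479196}{89}$ ($P = - \frac{105}{89} - 16619 = - \frac{1479196}{89} \approx -16620.0$)
$P - -46203 = - \frac{1479196}{89} - -46203 = - \frac{1479196}{89} + 46203 = \frac{2632871}{89}$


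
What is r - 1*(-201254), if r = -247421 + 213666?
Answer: 167499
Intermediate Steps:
r = -33755
r - 1*(-201254) = -33755 - 1*(-201254) = -33755 + 201254 = 167499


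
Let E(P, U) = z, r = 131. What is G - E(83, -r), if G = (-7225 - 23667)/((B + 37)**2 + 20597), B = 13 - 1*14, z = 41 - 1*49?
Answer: 144252/21893 ≈ 6.5890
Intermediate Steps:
z = -8 (z = 41 - 49 = -8)
B = -1 (B = 13 - 14 = -1)
E(P, U) = -8
G = -30892/21893 (G = (-7225 - 23667)/((-1 + 37)**2 + 20597) = -30892/(36**2 + 20597) = -30892/(1296 + 20597) = -30892/21893 ≈ -1.4110)
G - E(83, -r) = -30892/21893 - 1*(-8) = -30892/21893 + 8 = 144252/21893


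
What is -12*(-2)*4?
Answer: 96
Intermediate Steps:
-12*(-2)*4 = 24*4 = 96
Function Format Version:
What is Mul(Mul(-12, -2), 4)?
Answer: 96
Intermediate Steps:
Mul(Mul(-12, -2), 4) = Mul(24, 4) = 96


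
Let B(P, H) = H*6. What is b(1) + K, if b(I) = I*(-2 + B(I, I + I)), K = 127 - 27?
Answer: 110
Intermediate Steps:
K = 100
B(P, H) = 6*H
b(I) = I*(-2 + 12*I) (b(I) = I*(-2 + 6*(I + I)) = I*(-2 + 6*(2*I)) = I*(-2 + 12*I))
b(1) + K = 2*1*(-1 + 6*1) + 100 = 2*1*(-1 + 6) + 100 = 2*1*5 + 100 = 10 + 100 = 110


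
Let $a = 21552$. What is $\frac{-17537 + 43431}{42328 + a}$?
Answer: $\frac{12947}{31940} \approx 0.40535$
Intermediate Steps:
$\frac{-17537 + 43431}{42328 + a} = \frac{-17537 + 43431}{42328 + 21552} = \frac{25894}{63880} = 25894 \cdot \frac{1}{63880} = \frac{12947}{31940}$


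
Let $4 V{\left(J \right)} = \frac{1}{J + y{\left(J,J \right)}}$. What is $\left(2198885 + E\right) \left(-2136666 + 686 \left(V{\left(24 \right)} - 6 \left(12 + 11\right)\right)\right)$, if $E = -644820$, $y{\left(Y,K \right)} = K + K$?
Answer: $- \frac{499339349425945}{144} \approx -3.4676 \cdot 10^{12}$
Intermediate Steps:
$y{\left(Y,K \right)} = 2 K$
$V{\left(J \right)} = \frac{1}{12 J}$ ($V{\left(J \right)} = \frac{1}{4 \left(J + 2 J\right)} = \frac{1}{4 \cdot 3 J} = \frac{\frac{1}{3} \frac{1}{J}}{4} = \frac{1}{12 J}$)
$\left(2198885 + E\right) \left(-2136666 + 686 \left(V{\left(24 \right)} - 6 \left(12 + 11\right)\right)\right) = \left(2198885 - 644820\right) \left(-2136666 + 686 \left(\frac{1}{12 \cdot 24} - 6 \left(12 + 11\right)\right)\right) = 1554065 \left(-2136666 + 686 \left(\frac{1}{12} \cdot \frac{1}{24} - 138\right)\right) = 1554065 \left(-2136666 + 686 \left(\frac{1}{288} - 138\right)\right) = 1554065 \left(-2136666 + 686 \left(- \frac{39743}{288}\right)\right) = 1554065 \left(-2136666 - \frac{13631849}{144}\right) = 1554065 \left(- \frac{321311753}{144}\right) = - \frac{499339349425945}{144}$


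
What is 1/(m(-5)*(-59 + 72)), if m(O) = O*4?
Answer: -1/260 ≈ -0.0038462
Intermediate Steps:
m(O) = 4*O
1/(m(-5)*(-59 + 72)) = 1/((4*(-5))*(-59 + 72)) = 1/(-20*13) = 1/(-260) = -1/260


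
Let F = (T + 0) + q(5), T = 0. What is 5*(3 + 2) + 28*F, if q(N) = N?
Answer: 165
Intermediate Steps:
F = 5 (F = (0 + 0) + 5 = 0 + 5 = 5)
5*(3 + 2) + 28*F = 5*(3 + 2) + 28*5 = 5*5 + 140 = 25 + 140 = 165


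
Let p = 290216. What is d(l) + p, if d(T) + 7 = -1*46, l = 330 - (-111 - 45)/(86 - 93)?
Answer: 290163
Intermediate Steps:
l = 2154/7 (l = 330 - (-156)/(-7) = 330 - (-156)*(-1)/7 = 330 - 1*156/7 = 330 - 156/7 = 2154/7 ≈ 307.71)
d(T) = -53 (d(T) = -7 - 1*46 = -7 - 46 = -53)
d(l) + p = -53 + 290216 = 290163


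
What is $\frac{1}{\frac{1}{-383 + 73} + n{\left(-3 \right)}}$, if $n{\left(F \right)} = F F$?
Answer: $\frac{310}{2789} \approx 0.11115$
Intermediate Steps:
$n{\left(F \right)} = F^{2}$
$\frac{1}{\frac{1}{-383 + 73} + n{\left(-3 \right)}} = \frac{1}{\frac{1}{-383 + 73} + \left(-3\right)^{2}} = \frac{1}{\frac{1}{-310} + 9} = \frac{1}{- \frac{1}{310} + 9} = \frac{1}{\frac{2789}{310}} = \frac{310}{2789}$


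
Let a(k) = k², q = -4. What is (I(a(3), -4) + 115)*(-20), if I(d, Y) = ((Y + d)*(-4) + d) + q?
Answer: -2000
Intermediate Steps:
I(d, Y) = -4 - 4*Y - 3*d (I(d, Y) = ((Y + d)*(-4) + d) - 4 = ((-4*Y - 4*d) + d) - 4 = (-4*Y - 3*d) - 4 = -4 - 4*Y - 3*d)
(I(a(3), -4) + 115)*(-20) = ((-4 - 4*(-4) - 3*3²) + 115)*(-20) = ((-4 + 16 - 3*9) + 115)*(-20) = ((-4 + 16 - 27) + 115)*(-20) = (-15 + 115)*(-20) = 100*(-20) = -2000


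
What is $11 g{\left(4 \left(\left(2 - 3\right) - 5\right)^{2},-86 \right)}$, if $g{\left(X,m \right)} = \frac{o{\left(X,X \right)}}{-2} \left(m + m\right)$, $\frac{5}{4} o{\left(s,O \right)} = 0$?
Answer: $0$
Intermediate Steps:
$o{\left(s,O \right)} = 0$ ($o{\left(s,O \right)} = \frac{4}{5} \cdot 0 = 0$)
$g{\left(X,m \right)} = 0$ ($g{\left(X,m \right)} = \frac{0}{-2} \left(m + m\right) = 0 \left(- \frac{1}{2}\right) 2 m = 0 \cdot 2 m = 0$)
$11 g{\left(4 \left(\left(2 - 3\right) - 5\right)^{2},-86 \right)} = 11 \cdot 0 = 0$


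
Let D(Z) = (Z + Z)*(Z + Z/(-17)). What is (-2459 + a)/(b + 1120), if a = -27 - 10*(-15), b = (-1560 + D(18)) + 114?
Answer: -19856/2413 ≈ -8.2288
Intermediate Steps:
D(Z) = 32*Z**2/17 (D(Z) = (2*Z)*(Z + Z*(-1/17)) = (2*Z)*(Z - Z/17) = (2*Z)*(16*Z/17) = 32*Z**2/17)
b = -14214/17 (b = (-1560 + (32/17)*18**2) + 114 = (-1560 + (32/17)*324) + 114 = (-1560 + 10368/17) + 114 = -16152/17 + 114 = -14214/17 ≈ -836.12)
a = 123 (a = -27 + 150 = 123)
(-2459 + a)/(b + 1120) = (-2459 + 123)/(-14214/17 + 1120) = -2336/4826/17 = -2336*17/4826 = -19856/2413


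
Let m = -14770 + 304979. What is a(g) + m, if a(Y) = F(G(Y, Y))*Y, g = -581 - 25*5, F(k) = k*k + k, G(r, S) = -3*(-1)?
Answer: 281737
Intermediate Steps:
G(r, S) = 3
F(k) = k + k² (F(k) = k² + k = k + k²)
m = 290209
g = -706 (g = -581 - 125 = -706)
a(Y) = 12*Y (a(Y) = (3*(1 + 3))*Y = (3*4)*Y = 12*Y)
a(g) + m = 12*(-706) + 290209 = -8472 + 290209 = 281737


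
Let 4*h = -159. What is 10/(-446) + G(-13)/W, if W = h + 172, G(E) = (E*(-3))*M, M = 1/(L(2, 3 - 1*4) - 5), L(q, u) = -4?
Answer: -19531/353901 ≈ -0.055188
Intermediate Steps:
h = -159/4 (h = (¼)*(-159) = -159/4 ≈ -39.750)
M = -⅑ (M = 1/(-4 - 5) = 1/(-9) = -⅑ ≈ -0.11111)
G(E) = E/3 (G(E) = (E*(-3))*(-⅑) = -3*E*(-⅑) = E/3)
W = 529/4 (W = -159/4 + 172 = 529/4 ≈ 132.25)
10/(-446) + G(-13)/W = 10/(-446) + ((⅓)*(-13))/(529/4) = 10*(-1/446) - 13/3*4/529 = -5/223 - 52/1587 = -19531/353901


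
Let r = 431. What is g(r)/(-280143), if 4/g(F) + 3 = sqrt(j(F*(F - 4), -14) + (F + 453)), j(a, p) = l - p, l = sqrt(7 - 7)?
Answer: -4/83015709 - 4*sqrt(898)/249047127 ≈ -5.2948e-7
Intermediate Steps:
l = 0 (l = sqrt(0) = 0)
j(a, p) = -p (j(a, p) = 0 - p = -p)
g(F) = 4/(-3 + sqrt(467 + F)) (g(F) = 4/(-3 + sqrt(-1*(-14) + (F + 453))) = 4/(-3 + sqrt(14 + (453 + F))) = 4/(-3 + sqrt(467 + F)))
g(r)/(-280143) = (4/(-3 + sqrt(467 + 431)))/(-280143) = (4/(-3 + sqrt(898)))*(-1/280143) = -4/(280143*(-3 + sqrt(898)))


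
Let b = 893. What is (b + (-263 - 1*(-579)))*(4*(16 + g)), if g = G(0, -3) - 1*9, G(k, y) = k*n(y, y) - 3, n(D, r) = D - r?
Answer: 19344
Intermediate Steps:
G(k, y) = -3 (G(k, y) = k*(y - y) - 3 = k*0 - 3 = 0 - 3 = -3)
g = -12 (g = -3 - 1*9 = -3 - 9 = -12)
(b + (-263 - 1*(-579)))*(4*(16 + g)) = (893 + (-263 - 1*(-579)))*(4*(16 - 12)) = (893 + (-263 + 579))*(4*4) = (893 + 316)*16 = 1209*16 = 19344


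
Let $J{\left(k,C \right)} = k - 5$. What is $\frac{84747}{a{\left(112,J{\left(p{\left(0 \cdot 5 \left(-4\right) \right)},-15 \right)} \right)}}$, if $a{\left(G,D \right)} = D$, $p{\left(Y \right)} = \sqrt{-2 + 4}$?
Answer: $- \frac{423735}{23} - \frac{84747 \sqrt{2}}{23} \approx -23634.0$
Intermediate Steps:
$p{\left(Y \right)} = \sqrt{2}$
$J{\left(k,C \right)} = -5 + k$
$\frac{84747}{a{\left(112,J{\left(p{\left(0 \cdot 5 \left(-4\right) \right)},-15 \right)} \right)}} = \frac{84747}{-5 + \sqrt{2}}$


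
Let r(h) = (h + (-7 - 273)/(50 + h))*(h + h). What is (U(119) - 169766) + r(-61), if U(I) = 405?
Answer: -1815269/11 ≈ -1.6502e+5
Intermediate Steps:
r(h) = 2*h*(h - 280/(50 + h)) (r(h) = (h - 280/(50 + h))*(2*h) = 2*h*(h - 280/(50 + h)))
(U(119) - 169766) + r(-61) = (405 - 169766) + 2*(-61)*(-280 + (-61)² + 50*(-61))/(50 - 61) = -169361 + 2*(-61)*(-280 + 3721 - 3050)/(-11) = -169361 + 2*(-61)*(-1/11)*391 = -169361 + 47702/11 = -1815269/11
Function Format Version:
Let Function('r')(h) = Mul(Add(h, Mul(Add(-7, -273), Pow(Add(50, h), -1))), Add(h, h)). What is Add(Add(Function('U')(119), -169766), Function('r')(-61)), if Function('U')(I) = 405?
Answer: Rational(-1815269, 11) ≈ -1.6502e+5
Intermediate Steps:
Function('r')(h) = Mul(2, h, Add(h, Mul(-280, Pow(Add(50, h), -1)))) (Function('r')(h) = Mul(Add(h, Mul(-280, Pow(Add(50, h), -1))), Mul(2, h)) = Mul(2, h, Add(h, Mul(-280, Pow(Add(50, h), -1)))))
Add(Add(Function('U')(119), -169766), Function('r')(-61)) = Add(Add(405, -169766), Mul(2, -61, Pow(Add(50, -61), -1), Add(-280, Pow(-61, 2), Mul(50, -61)))) = Add(-169361, Mul(2, -61, Pow(-11, -1), Add(-280, 3721, -3050))) = Add(-169361, Mul(2, -61, Rational(-1, 11), 391)) = Add(-169361, Rational(47702, 11)) = Rational(-1815269, 11)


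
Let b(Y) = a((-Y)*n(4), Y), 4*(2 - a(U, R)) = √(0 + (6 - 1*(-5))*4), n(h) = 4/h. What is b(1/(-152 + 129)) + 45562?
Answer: 45564 - √11/2 ≈ 45562.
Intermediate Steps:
a(U, R) = 2 - √11/2 (a(U, R) = 2 - √(0 + (6 - 1*(-5))*4)/4 = 2 - √(0 + (6 + 5)*4)/4 = 2 - √(0 + 11*4)/4 = 2 - √(0 + 44)/4 = 2 - √11/2)
b(Y) = 2 - √11/2
b(1/(-152 + 129)) + 45562 = (2 - √11/2) + 45562 = 45564 - √11/2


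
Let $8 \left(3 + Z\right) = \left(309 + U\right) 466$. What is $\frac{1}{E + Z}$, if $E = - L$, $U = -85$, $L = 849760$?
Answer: $- \frac{1}{836715} \approx -1.1952 \cdot 10^{-6}$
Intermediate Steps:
$E = -849760$ ($E = \left(-1\right) 849760 = -849760$)
$Z = 13045$ ($Z = -3 + \frac{\left(309 - 85\right) 466}{8} = -3 + \frac{224 \cdot 466}{8} = -3 + \frac{1}{8} \cdot 104384 = -3 + 13048 = 13045$)
$\frac{1}{E + Z} = \frac{1}{-849760 + 13045} = \frac{1}{-836715} = - \frac{1}{836715}$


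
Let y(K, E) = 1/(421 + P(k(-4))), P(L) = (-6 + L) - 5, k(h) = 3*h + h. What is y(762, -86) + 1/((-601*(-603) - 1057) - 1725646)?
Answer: 681953/268767100 ≈ 0.0025373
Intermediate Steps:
k(h) = 4*h
P(L) = -11 + L
y(K, E) = 1/394 (y(K, E) = 1/(421 + (-11 + 4*(-4))) = 1/(421 + (-11 - 16)) = 1/(421 - 27) = 1/394)
y(762, -86) + 1/((-601*(-603) - 1057) - 1725646) = 1/394 + 1/((-601*(-603) - 1057) - 1725646) = 1/394 + 1/((362403 - 1057) - 1725646) = 1/394 + 1/(361346 - 1725646) = 1/394 + 1/(-1364300) = 1/394 - 1/1364300 = 681953/268767100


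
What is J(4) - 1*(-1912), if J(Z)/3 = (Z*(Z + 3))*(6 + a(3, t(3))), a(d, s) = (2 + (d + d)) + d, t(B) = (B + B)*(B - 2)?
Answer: 3340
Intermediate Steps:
t(B) = 2*B*(-2 + B) (t(B) = (2*B)*(-2 + B) = 2*B*(-2 + B))
a(d, s) = 2 + 3*d (a(d, s) = (2 + 2*d) + d = 2 + 3*d)
J(Z) = 51*Z*(3 + Z) (J(Z) = 3*((Z*(Z + 3))*(6 + (2 + 3*3))) = 3*((Z*(3 + Z))*(6 + (2 + 9))) = 3*((Z*(3 + Z))*(6 + 11)) = 3*((Z*(3 + Z))*17) = 3*(17*Z*(3 + Z)) = 51*Z*(3 + Z))
J(4) - 1*(-1912) = 51*4*(3 + 4) - 1*(-1912) = 51*4*7 + 1912 = 1428 + 1912 = 3340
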